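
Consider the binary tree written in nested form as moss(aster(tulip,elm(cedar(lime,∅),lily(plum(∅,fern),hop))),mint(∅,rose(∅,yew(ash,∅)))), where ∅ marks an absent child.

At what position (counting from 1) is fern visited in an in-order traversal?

In-order visits the left subtree, then the node, then the right subtree.
At moss: go left to aster.
  At aster: go left to tulip.
    tulip is a leaf — visit tulip.
  Visit aster.
  At aster: go right to elm.
    At elm: go left to cedar.
      At cedar: go left to lime.
        lime is a leaf — visit lime.
      Visit cedar.
      At cedar: no right child.
    Visit elm.
    At elm: go right to lily.
      At lily: go left to plum.
        At plum: no left child.
        Visit plum.
        At plum: go right to fern.
          fern is a leaf — visit fern.
      Visit lily.
      At lily: go right to hop.
        hop is a leaf — visit hop.
Visit moss.
At moss: go right to mint.
  At mint: no left child.
  Visit mint.
  At mint: go right to rose.
    At rose: no left child.
    Visit rose.
    At rose: go right to yew.
      At yew: go left to ash.
        ash is a leaf — visit ash.
      Visit yew.
      At yew: no right child.
Full in-order sequence: tulip, aster, lime, cedar, elm, plum, fern, lily, hop, moss, mint, rose, ash, yew.

7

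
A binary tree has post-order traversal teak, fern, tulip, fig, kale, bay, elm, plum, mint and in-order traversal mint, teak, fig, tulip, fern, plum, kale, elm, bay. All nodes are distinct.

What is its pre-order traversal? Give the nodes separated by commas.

mint, plum, fig, teak, tulip, fern, elm, kale, bay

The last element of post-order is the root; it splits in-order into left and right subtrees.
Root mint: left subtree has 0 nodes { }, right has 8 {teak, fig, tulip, fern, plum, kale, elm, bay}.
  Root plum: left subtree has 4 nodes {teak, fig, tulip, fern}, right has 3 {kale, elm, bay}.
    Root fig: left subtree has 1 node {teak}, right has 2 {tulip, fern}.
      Root tulip: left subtree has 0 nodes { }, right has 1 {fern}.
    Root elm: left subtree has 1 node {kale}, right has 1 {bay}.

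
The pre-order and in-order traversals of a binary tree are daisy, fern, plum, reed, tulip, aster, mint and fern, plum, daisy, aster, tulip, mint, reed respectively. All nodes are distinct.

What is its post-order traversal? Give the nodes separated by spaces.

plum fern aster mint tulip reed daisy

The first element of pre-order is the root; it splits in-order into left and right subtrees.
Root daisy: left subtree has 2 nodes {fern, plum}, right has 4 {aster, tulip, mint, reed}.
  Root fern: left subtree has 0 nodes { }, right has 1 {plum}.
  Root reed: left subtree has 3 nodes {aster, tulip, mint}, right has 0 { }.
    Root tulip: left subtree has 1 node {aster}, right has 1 {mint}.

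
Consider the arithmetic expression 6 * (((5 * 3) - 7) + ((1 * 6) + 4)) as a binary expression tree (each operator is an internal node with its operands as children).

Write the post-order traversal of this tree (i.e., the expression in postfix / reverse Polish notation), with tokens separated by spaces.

6 5 3 * 7 - 1 6 * 4 + + *

Post-order on an expression tree gives postfix notation: for each operator, emit left operand, right operand, then the operator.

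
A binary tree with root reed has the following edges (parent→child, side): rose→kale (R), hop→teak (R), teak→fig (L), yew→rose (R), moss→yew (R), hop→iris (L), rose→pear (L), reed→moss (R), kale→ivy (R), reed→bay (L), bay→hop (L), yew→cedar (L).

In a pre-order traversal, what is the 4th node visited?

iris

Pre-order visits the node, then its left subtree, then its right subtree.
Visit reed.
At reed: go left to bay.
  Visit bay.
  At bay: go left to hop.
    Visit hop.
    At hop: go left to iris.
      iris is a leaf — visit iris.
    At hop: go right to teak.
      Visit teak.
      At teak: go left to fig.
        fig is a leaf — visit fig.
      At teak: no right child.
  At bay: no right child.
At reed: go right to moss.
  Visit moss.
  At moss: no left child.
  At moss: go right to yew.
    Visit yew.
    At yew: go left to cedar.
      cedar is a leaf — visit cedar.
    At yew: go right to rose.
      Visit rose.
      At rose: go left to pear.
        pear is a leaf — visit pear.
      At rose: go right to kale.
        Visit kale.
        At kale: no left child.
        At kale: go right to ivy.
          ivy is a leaf — visit ivy.
Full pre-order sequence: reed, bay, hop, iris, teak, fig, moss, yew, cedar, rose, pear, kale, ivy.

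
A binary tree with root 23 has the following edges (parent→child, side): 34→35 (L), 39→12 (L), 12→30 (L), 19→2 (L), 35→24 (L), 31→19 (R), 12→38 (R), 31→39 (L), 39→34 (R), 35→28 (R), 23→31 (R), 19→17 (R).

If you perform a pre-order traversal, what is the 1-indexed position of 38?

6

Pre-order visits the node, then its left subtree, then its right subtree.
Visit 23.
At 23: no left child.
At 23: go right to 31.
  Visit 31.
  At 31: go left to 39.
    Visit 39.
    At 39: go left to 12.
      Visit 12.
      At 12: go left to 30.
        30 is a leaf — visit 30.
      At 12: go right to 38.
        38 is a leaf — visit 38.
    At 39: go right to 34.
      Visit 34.
      At 34: go left to 35.
        Visit 35.
        At 35: go left to 24.
          24 is a leaf — visit 24.
        At 35: go right to 28.
          28 is a leaf — visit 28.
      At 34: no right child.
  At 31: go right to 19.
    Visit 19.
    At 19: go left to 2.
      2 is a leaf — visit 2.
    At 19: go right to 17.
      17 is a leaf — visit 17.
Full pre-order sequence: 23, 31, 39, 12, 30, 38, 34, 35, 24, 28, 19, 2, 17.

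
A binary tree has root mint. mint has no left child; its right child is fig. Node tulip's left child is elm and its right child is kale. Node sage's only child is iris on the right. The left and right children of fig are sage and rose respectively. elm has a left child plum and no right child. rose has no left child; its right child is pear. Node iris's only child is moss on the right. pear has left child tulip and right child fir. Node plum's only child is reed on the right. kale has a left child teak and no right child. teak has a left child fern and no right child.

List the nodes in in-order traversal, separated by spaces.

In-order visits the left subtree, then the node, then the right subtree.
At mint: no left child.
Visit mint.
At mint: go right to fig.
  At fig: go left to sage.
    At sage: no left child.
    Visit sage.
    At sage: go right to iris.
      At iris: no left child.
      Visit iris.
      At iris: go right to moss.
        moss is a leaf — visit moss.
  Visit fig.
  At fig: go right to rose.
    At rose: no left child.
    Visit rose.
    At rose: go right to pear.
      At pear: go left to tulip.
        At tulip: go left to elm.
          At elm: go left to plum.
            At plum: no left child.
            Visit plum.
            At plum: go right to reed.
              reed is a leaf — visit reed.
          Visit elm.
          At elm: no right child.
        Visit tulip.
        At tulip: go right to kale.
          At kale: go left to teak.
            At teak: go left to fern.
              fern is a leaf — visit fern.
            Visit teak.
            At teak: no right child.
          Visit kale.
          At kale: no right child.
      Visit pear.
      At pear: go right to fir.
        fir is a leaf — visit fir.

mint sage iris moss fig rose plum reed elm tulip fern teak kale pear fir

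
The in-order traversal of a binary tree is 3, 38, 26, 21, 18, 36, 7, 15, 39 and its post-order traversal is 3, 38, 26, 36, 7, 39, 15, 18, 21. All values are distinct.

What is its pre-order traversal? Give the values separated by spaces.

The last element of post-order is the root; it splits in-order into left and right subtrees.
Root 21: left subtree has 3 nodes {3, 38, 26}, right has 5 {18, 36, 7, 15, 39}.
  Root 26: left subtree has 2 nodes {3, 38}, right has 0 { }.
    Root 38: left subtree has 1 node {3}, right has 0 { }.
  Root 18: left subtree has 0 nodes { }, right has 4 {36, 7, 15, 39}.
    Root 15: left subtree has 2 nodes {36, 7}, right has 1 {39}.
      Root 7: left subtree has 1 node {36}, right has 0 { }.

21 26 38 3 18 15 7 36 39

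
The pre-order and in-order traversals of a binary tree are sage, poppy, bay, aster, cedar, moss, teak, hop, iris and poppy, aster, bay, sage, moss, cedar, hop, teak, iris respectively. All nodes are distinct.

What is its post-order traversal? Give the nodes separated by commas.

aster, bay, poppy, moss, hop, iris, teak, cedar, sage

The first element of pre-order is the root; it splits in-order into left and right subtrees.
Root sage: left subtree has 3 nodes {poppy, aster, bay}, right has 5 {moss, cedar, hop, teak, iris}.
  Root poppy: left subtree has 0 nodes { }, right has 2 {aster, bay}.
    Root bay: left subtree has 1 node {aster}, right has 0 { }.
  Root cedar: left subtree has 1 node {moss}, right has 3 {hop, teak, iris}.
    Root teak: left subtree has 1 node {hop}, right has 1 {iris}.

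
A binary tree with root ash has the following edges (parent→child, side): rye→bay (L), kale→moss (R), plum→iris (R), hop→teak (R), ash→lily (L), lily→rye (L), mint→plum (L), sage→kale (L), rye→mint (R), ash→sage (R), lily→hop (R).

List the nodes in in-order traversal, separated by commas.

bay, rye, plum, iris, mint, lily, hop, teak, ash, kale, moss, sage

In-order visits the left subtree, then the node, then the right subtree.
At ash: go left to lily.
  At lily: go left to rye.
    At rye: go left to bay.
      bay is a leaf — visit bay.
    Visit rye.
    At rye: go right to mint.
      At mint: go left to plum.
        At plum: no left child.
        Visit plum.
        At plum: go right to iris.
          iris is a leaf — visit iris.
      Visit mint.
      At mint: no right child.
  Visit lily.
  At lily: go right to hop.
    At hop: no left child.
    Visit hop.
    At hop: go right to teak.
      teak is a leaf — visit teak.
Visit ash.
At ash: go right to sage.
  At sage: go left to kale.
    At kale: no left child.
    Visit kale.
    At kale: go right to moss.
      moss is a leaf — visit moss.
  Visit sage.
  At sage: no right child.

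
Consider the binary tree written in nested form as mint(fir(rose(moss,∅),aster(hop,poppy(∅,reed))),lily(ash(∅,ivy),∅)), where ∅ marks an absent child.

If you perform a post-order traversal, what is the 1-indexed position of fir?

Post-order visits the left subtree, then the right subtree, then the node.
At mint: go left to fir.
  At fir: go left to rose.
    At rose: go left to moss.
      moss is a leaf — visit moss.
    At rose: no right child.
    Visit rose.
  At fir: go right to aster.
    At aster: go left to hop.
      hop is a leaf — visit hop.
    At aster: go right to poppy.
      At poppy: no left child.
      At poppy: go right to reed.
        reed is a leaf — visit reed.
      Visit poppy.
    Visit aster.
  Visit fir.
At mint: go right to lily.
  At lily: go left to ash.
    At ash: no left child.
    At ash: go right to ivy.
      ivy is a leaf — visit ivy.
    Visit ash.
  At lily: no right child.
  Visit lily.
Visit mint.
Full post-order sequence: moss, rose, hop, reed, poppy, aster, fir, ivy, ash, lily, mint.

7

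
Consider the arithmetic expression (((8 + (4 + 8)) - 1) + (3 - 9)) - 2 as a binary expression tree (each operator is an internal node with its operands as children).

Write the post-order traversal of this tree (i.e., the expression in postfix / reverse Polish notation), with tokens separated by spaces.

Post-order on an expression tree gives postfix notation: for each operator, emit left operand, right operand, then the operator.

8 4 8 + + 1 - 3 9 - + 2 -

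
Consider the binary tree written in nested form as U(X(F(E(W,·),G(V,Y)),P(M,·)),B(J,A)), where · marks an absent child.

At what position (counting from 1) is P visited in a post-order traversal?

8

Post-order visits the left subtree, then the right subtree, then the node.
At U: go left to X.
  At X: go left to F.
    At F: go left to E.
      At E: go left to W.
        W is a leaf — visit W.
      At E: no right child.
      Visit E.
    At F: go right to G.
      At G: go left to V.
        V is a leaf — visit V.
      At G: go right to Y.
        Y is a leaf — visit Y.
      Visit G.
    Visit F.
  At X: go right to P.
    At P: go left to M.
      M is a leaf — visit M.
    At P: no right child.
    Visit P.
  Visit X.
At U: go right to B.
  At B: go left to J.
    J is a leaf — visit J.
  At B: go right to A.
    A is a leaf — visit A.
  Visit B.
Visit U.
Full post-order sequence: W, E, V, Y, G, F, M, P, X, J, A, B, U.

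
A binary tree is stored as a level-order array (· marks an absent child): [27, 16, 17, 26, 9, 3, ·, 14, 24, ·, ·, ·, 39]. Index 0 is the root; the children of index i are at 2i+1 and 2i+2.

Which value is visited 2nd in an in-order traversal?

26

In-order visits the left subtree, then the node, then the right subtree.
At 27: go left to 16.
  At 16: go left to 26.
    At 26: go left to 14.
      14 is a leaf — visit 14.
    Visit 26.
    At 26: go right to 24.
      24 is a leaf — visit 24.
  Visit 16.
  At 16: go right to 9.
    9 is a leaf — visit 9.
Visit 27.
At 27: go right to 17.
  At 17: go left to 3.
    At 3: no left child.
    Visit 3.
    At 3: go right to 39.
      39 is a leaf — visit 39.
  Visit 17.
  At 17: no right child.
Full in-order sequence: 14, 26, 24, 16, 9, 27, 3, 39, 17.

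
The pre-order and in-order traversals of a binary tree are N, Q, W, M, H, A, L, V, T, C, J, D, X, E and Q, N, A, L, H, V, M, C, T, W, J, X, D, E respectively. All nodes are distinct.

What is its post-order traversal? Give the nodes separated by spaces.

The first element of pre-order is the root; it splits in-order into left and right subtrees.
Root N: left subtree has 1 node {Q}, right has 12 {A, L, H, V, M, C, T, W, J, X, D, E}.
  Root W: left subtree has 7 nodes {A, L, H, V, M, C, T}, right has 4 {J, X, D, E}.
    Root M: left subtree has 4 nodes {A, L, H, V}, right has 2 {C, T}.
      Root H: left subtree has 2 nodes {A, L}, right has 1 {V}.
        Root A: left subtree has 0 nodes { }, right has 1 {L}.
      Root T: left subtree has 1 node {C}, right has 0 { }.
    Root J: left subtree has 0 nodes { }, right has 3 {X, D, E}.
      Root D: left subtree has 1 node {X}, right has 1 {E}.

Q L A V H C T M X E D J W N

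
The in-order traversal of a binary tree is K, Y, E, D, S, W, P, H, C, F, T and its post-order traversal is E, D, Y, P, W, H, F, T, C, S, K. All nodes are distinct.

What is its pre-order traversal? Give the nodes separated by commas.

K, S, Y, D, E, C, H, W, P, T, F

The last element of post-order is the root; it splits in-order into left and right subtrees.
Root K: left subtree has 0 nodes { }, right has 10 {Y, E, D, S, W, P, H, C, F, T}.
  Root S: left subtree has 3 nodes {Y, E, D}, right has 6 {W, P, H, C, F, T}.
    Root Y: left subtree has 0 nodes { }, right has 2 {E, D}.
      Root D: left subtree has 1 node {E}, right has 0 { }.
    Root C: left subtree has 3 nodes {W, P, H}, right has 2 {F, T}.
      Root H: left subtree has 2 nodes {W, P}, right has 0 { }.
        Root W: left subtree has 0 nodes { }, right has 1 {P}.
      Root T: left subtree has 1 node {F}, right has 0 { }.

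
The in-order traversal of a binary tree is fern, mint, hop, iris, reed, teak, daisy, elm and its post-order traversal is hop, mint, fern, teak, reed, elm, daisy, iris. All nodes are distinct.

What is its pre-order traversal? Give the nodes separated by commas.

The last element of post-order is the root; it splits in-order into left and right subtrees.
Root iris: left subtree has 3 nodes {fern, mint, hop}, right has 4 {reed, teak, daisy, elm}.
  Root fern: left subtree has 0 nodes { }, right has 2 {mint, hop}.
    Root mint: left subtree has 0 nodes { }, right has 1 {hop}.
  Root daisy: left subtree has 2 nodes {reed, teak}, right has 1 {elm}.
    Root reed: left subtree has 0 nodes { }, right has 1 {teak}.

iris, fern, mint, hop, daisy, reed, teak, elm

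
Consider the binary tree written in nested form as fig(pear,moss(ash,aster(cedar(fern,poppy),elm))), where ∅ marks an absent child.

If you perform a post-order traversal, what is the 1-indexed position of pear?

1

Post-order visits the left subtree, then the right subtree, then the node.
At fig: go left to pear.
  pear is a leaf — visit pear.
At fig: go right to moss.
  At moss: go left to ash.
    ash is a leaf — visit ash.
  At moss: go right to aster.
    At aster: go left to cedar.
      At cedar: go left to fern.
        fern is a leaf — visit fern.
      At cedar: go right to poppy.
        poppy is a leaf — visit poppy.
      Visit cedar.
    At aster: go right to elm.
      elm is a leaf — visit elm.
    Visit aster.
  Visit moss.
Visit fig.
Full post-order sequence: pear, ash, fern, poppy, cedar, elm, aster, moss, fig.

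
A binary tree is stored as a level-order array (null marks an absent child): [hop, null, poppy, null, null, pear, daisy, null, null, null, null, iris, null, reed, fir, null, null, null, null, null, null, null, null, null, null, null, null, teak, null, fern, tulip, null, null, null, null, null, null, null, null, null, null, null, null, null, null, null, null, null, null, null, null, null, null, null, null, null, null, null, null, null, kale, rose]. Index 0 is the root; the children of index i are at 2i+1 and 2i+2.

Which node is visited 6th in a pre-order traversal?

reed

Pre-order visits the node, then its left subtree, then its right subtree.
Visit hop.
At hop: no left child.
At hop: go right to poppy.
  Visit poppy.
  At poppy: go left to pear.
    Visit pear.
    At pear: go left to iris.
      iris is a leaf — visit iris.
    At pear: no right child.
  At poppy: go right to daisy.
    Visit daisy.
    At daisy: go left to reed.
      Visit reed.
      At reed: go left to teak.
        teak is a leaf — visit teak.
      At reed: no right child.
    At daisy: go right to fir.
      Visit fir.
      At fir: go left to fern.
        Visit fern.
        At fern: no left child.
        At fern: go right to kale.
          kale is a leaf — visit kale.
      At fir: go right to tulip.
        Visit tulip.
        At tulip: go left to rose.
          rose is a leaf — visit rose.
        At tulip: no right child.
Full pre-order sequence: hop, poppy, pear, iris, daisy, reed, teak, fir, fern, kale, tulip, rose.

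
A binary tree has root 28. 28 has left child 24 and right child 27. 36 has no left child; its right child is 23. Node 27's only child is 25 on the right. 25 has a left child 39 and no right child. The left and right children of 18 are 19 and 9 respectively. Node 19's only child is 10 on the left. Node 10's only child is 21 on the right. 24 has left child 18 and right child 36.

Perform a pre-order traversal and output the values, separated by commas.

28, 24, 18, 19, 10, 21, 9, 36, 23, 27, 25, 39

Pre-order visits the node, then its left subtree, then its right subtree.
Visit 28.
At 28: go left to 24.
  Visit 24.
  At 24: go left to 18.
    Visit 18.
    At 18: go left to 19.
      Visit 19.
      At 19: go left to 10.
        Visit 10.
        At 10: no left child.
        At 10: go right to 21.
          21 is a leaf — visit 21.
      At 19: no right child.
    At 18: go right to 9.
      9 is a leaf — visit 9.
  At 24: go right to 36.
    Visit 36.
    At 36: no left child.
    At 36: go right to 23.
      23 is a leaf — visit 23.
At 28: go right to 27.
  Visit 27.
  At 27: no left child.
  At 27: go right to 25.
    Visit 25.
    At 25: go left to 39.
      39 is a leaf — visit 39.
    At 25: no right child.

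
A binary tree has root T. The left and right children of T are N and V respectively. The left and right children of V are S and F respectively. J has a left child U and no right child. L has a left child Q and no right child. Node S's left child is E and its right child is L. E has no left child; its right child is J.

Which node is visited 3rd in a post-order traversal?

Post-order visits the left subtree, then the right subtree, then the node.
At T: go left to N.
  N is a leaf — visit N.
At T: go right to V.
  At V: go left to S.
    At S: go left to E.
      At E: no left child.
      At E: go right to J.
        At J: go left to U.
          U is a leaf — visit U.
        At J: no right child.
        Visit J.
      Visit E.
    At S: go right to L.
      At L: go left to Q.
        Q is a leaf — visit Q.
      At L: no right child.
      Visit L.
    Visit S.
  At V: go right to F.
    F is a leaf — visit F.
  Visit V.
Visit T.
Full post-order sequence: N, U, J, E, Q, L, S, F, V, T.

J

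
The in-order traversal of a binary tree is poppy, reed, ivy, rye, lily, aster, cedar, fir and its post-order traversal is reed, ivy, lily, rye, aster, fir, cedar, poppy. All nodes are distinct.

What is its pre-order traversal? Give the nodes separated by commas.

poppy, cedar, aster, rye, ivy, reed, lily, fir

The last element of post-order is the root; it splits in-order into left and right subtrees.
Root poppy: left subtree has 0 nodes { }, right has 7 {reed, ivy, rye, lily, aster, cedar, fir}.
  Root cedar: left subtree has 5 nodes {reed, ivy, rye, lily, aster}, right has 1 {fir}.
    Root aster: left subtree has 4 nodes {reed, ivy, rye, lily}, right has 0 { }.
      Root rye: left subtree has 2 nodes {reed, ivy}, right has 1 {lily}.
        Root ivy: left subtree has 1 node {reed}, right has 0 { }.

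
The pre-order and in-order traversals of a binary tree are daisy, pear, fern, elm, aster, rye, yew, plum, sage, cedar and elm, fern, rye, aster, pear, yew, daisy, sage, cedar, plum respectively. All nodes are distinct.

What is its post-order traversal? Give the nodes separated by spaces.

elm rye aster fern yew pear cedar sage plum daisy

The first element of pre-order is the root; it splits in-order into left and right subtrees.
Root daisy: left subtree has 6 nodes {elm, fern, rye, aster, pear, yew}, right has 3 {sage, cedar, plum}.
  Root pear: left subtree has 4 nodes {elm, fern, rye, aster}, right has 1 {yew}.
    Root fern: left subtree has 1 node {elm}, right has 2 {rye, aster}.
      Root aster: left subtree has 1 node {rye}, right has 0 { }.
  Root plum: left subtree has 2 nodes {sage, cedar}, right has 0 { }.
    Root sage: left subtree has 0 nodes { }, right has 1 {cedar}.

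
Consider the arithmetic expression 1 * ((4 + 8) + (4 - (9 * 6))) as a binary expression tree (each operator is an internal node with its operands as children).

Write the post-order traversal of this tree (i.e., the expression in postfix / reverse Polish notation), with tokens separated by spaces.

Post-order on an expression tree gives postfix notation: for each operator, emit left operand, right operand, then the operator.

1 4 8 + 4 9 6 * - + *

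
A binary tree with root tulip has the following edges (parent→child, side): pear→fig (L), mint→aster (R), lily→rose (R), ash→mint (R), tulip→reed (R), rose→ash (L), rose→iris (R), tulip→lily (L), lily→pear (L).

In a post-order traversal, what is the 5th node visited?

ash

Post-order visits the left subtree, then the right subtree, then the node.
At tulip: go left to lily.
  At lily: go left to pear.
    At pear: go left to fig.
      fig is a leaf — visit fig.
    At pear: no right child.
    Visit pear.
  At lily: go right to rose.
    At rose: go left to ash.
      At ash: no left child.
      At ash: go right to mint.
        At mint: no left child.
        At mint: go right to aster.
          aster is a leaf — visit aster.
        Visit mint.
      Visit ash.
    At rose: go right to iris.
      iris is a leaf — visit iris.
    Visit rose.
  Visit lily.
At tulip: go right to reed.
  reed is a leaf — visit reed.
Visit tulip.
Full post-order sequence: fig, pear, aster, mint, ash, iris, rose, lily, reed, tulip.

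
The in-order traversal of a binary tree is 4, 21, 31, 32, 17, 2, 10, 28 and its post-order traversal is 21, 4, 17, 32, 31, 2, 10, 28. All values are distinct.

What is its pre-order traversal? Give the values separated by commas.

The last element of post-order is the root; it splits in-order into left and right subtrees.
Root 28: left subtree has 7 nodes {4, 21, 31, 32, 17, 2, 10}, right has 0 { }.
  Root 10: left subtree has 6 nodes {4, 21, 31, 32, 17, 2}, right has 0 { }.
    Root 2: left subtree has 5 nodes {4, 21, 31, 32, 17}, right has 0 { }.
      Root 31: left subtree has 2 nodes {4, 21}, right has 2 {32, 17}.
        Root 4: left subtree has 0 nodes { }, right has 1 {21}.
        Root 32: left subtree has 0 nodes { }, right has 1 {17}.

28, 10, 2, 31, 4, 21, 32, 17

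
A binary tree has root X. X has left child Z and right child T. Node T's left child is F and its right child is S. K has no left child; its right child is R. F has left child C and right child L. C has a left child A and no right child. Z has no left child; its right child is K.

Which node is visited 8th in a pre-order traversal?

A

Pre-order visits the node, then its left subtree, then its right subtree.
Visit X.
At X: go left to Z.
  Visit Z.
  At Z: no left child.
  At Z: go right to K.
    Visit K.
    At K: no left child.
    At K: go right to R.
      R is a leaf — visit R.
At X: go right to T.
  Visit T.
  At T: go left to F.
    Visit F.
    At F: go left to C.
      Visit C.
      At C: go left to A.
        A is a leaf — visit A.
      At C: no right child.
    At F: go right to L.
      L is a leaf — visit L.
  At T: go right to S.
    S is a leaf — visit S.
Full pre-order sequence: X, Z, K, R, T, F, C, A, L, S.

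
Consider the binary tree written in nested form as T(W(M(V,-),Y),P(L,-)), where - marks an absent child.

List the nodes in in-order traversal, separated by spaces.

V M W Y T L P

In-order visits the left subtree, then the node, then the right subtree.
At T: go left to W.
  At W: go left to M.
    At M: go left to V.
      V is a leaf — visit V.
    Visit M.
    At M: no right child.
  Visit W.
  At W: go right to Y.
    Y is a leaf — visit Y.
Visit T.
At T: go right to P.
  At P: go left to L.
    L is a leaf — visit L.
  Visit P.
  At P: no right child.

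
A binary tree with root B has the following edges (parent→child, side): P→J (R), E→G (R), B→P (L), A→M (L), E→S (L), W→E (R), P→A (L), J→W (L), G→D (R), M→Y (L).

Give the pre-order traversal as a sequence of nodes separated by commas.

Pre-order visits the node, then its left subtree, then its right subtree.
Visit B.
At B: go left to P.
  Visit P.
  At P: go left to A.
    Visit A.
    At A: go left to M.
      Visit M.
      At M: go left to Y.
        Y is a leaf — visit Y.
      At M: no right child.
    At A: no right child.
  At P: go right to J.
    Visit J.
    At J: go left to W.
      Visit W.
      At W: no left child.
      At W: go right to E.
        Visit E.
        At E: go left to S.
          S is a leaf — visit S.
        At E: go right to G.
          Visit G.
          At G: no left child.
          At G: go right to D.
            D is a leaf — visit D.
    At J: no right child.
At B: no right child.

B, P, A, M, Y, J, W, E, S, G, D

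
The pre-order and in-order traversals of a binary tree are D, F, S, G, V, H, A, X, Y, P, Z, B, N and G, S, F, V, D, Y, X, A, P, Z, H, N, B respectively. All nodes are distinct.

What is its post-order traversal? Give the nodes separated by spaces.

The first element of pre-order is the root; it splits in-order into left and right subtrees.
Root D: left subtree has 4 nodes {G, S, F, V}, right has 8 {Y, X, A, P, Z, H, N, B}.
  Root F: left subtree has 2 nodes {G, S}, right has 1 {V}.
    Root S: left subtree has 1 node {G}, right has 0 { }.
  Root H: left subtree has 5 nodes {Y, X, A, P, Z}, right has 2 {N, B}.
    Root A: left subtree has 2 nodes {Y, X}, right has 2 {P, Z}.
      Root X: left subtree has 1 node {Y}, right has 0 { }.
      Root P: left subtree has 0 nodes { }, right has 1 {Z}.
    Root B: left subtree has 1 node {N}, right has 0 { }.

G S V F Y X Z P A N B H D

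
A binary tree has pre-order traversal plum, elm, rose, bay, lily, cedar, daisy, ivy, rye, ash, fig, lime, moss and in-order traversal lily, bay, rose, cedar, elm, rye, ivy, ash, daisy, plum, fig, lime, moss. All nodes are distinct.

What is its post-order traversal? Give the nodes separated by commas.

lily, bay, cedar, rose, rye, ash, ivy, daisy, elm, moss, lime, fig, plum

The first element of pre-order is the root; it splits in-order into left and right subtrees.
Root plum: left subtree has 9 nodes {lily, bay, rose, cedar, elm, rye, ivy, ash, daisy}, right has 3 {fig, lime, moss}.
  Root elm: left subtree has 4 nodes {lily, bay, rose, cedar}, right has 4 {rye, ivy, ash, daisy}.
    Root rose: left subtree has 2 nodes {lily, bay}, right has 1 {cedar}.
      Root bay: left subtree has 1 node {lily}, right has 0 { }.
    Root daisy: left subtree has 3 nodes {rye, ivy, ash}, right has 0 { }.
      Root ivy: left subtree has 1 node {rye}, right has 1 {ash}.
  Root fig: left subtree has 0 nodes { }, right has 2 {lime, moss}.
    Root lime: left subtree has 0 nodes { }, right has 1 {moss}.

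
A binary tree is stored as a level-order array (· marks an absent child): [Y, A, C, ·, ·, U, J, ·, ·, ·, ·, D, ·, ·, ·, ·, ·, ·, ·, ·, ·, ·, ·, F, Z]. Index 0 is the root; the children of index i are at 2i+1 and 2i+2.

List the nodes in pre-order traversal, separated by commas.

Y, A, C, U, D, F, Z, J

Pre-order visits the node, then its left subtree, then its right subtree.
Visit Y.
At Y: go left to A.
  A is a leaf — visit A.
At Y: go right to C.
  Visit C.
  At C: go left to U.
    Visit U.
    At U: go left to D.
      Visit D.
      At D: go left to F.
        F is a leaf — visit F.
      At D: go right to Z.
        Z is a leaf — visit Z.
    At U: no right child.
  At C: go right to J.
    J is a leaf — visit J.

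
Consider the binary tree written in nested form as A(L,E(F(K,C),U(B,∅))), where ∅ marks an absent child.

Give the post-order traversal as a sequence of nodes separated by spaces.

Post-order visits the left subtree, then the right subtree, then the node.
At A: go left to L.
  L is a leaf — visit L.
At A: go right to E.
  At E: go left to F.
    At F: go left to K.
      K is a leaf — visit K.
    At F: go right to C.
      C is a leaf — visit C.
    Visit F.
  At E: go right to U.
    At U: go left to B.
      B is a leaf — visit B.
    At U: no right child.
    Visit U.
  Visit E.
Visit A.

L K C F B U E A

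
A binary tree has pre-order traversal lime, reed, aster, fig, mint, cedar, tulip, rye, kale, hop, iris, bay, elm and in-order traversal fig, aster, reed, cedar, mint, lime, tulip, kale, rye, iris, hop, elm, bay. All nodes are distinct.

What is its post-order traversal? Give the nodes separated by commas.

The first element of pre-order is the root; it splits in-order into left and right subtrees.
Root lime: left subtree has 5 nodes {fig, aster, reed, cedar, mint}, right has 7 {tulip, kale, rye, iris, hop, elm, bay}.
  Root reed: left subtree has 2 nodes {fig, aster}, right has 2 {cedar, mint}.
    Root aster: left subtree has 1 node {fig}, right has 0 { }.
    Root mint: left subtree has 1 node {cedar}, right has 0 { }.
  Root tulip: left subtree has 0 nodes { }, right has 6 {kale, rye, iris, hop, elm, bay}.
    Root rye: left subtree has 1 node {kale}, right has 4 {iris, hop, elm, bay}.
      Root hop: left subtree has 1 node {iris}, right has 2 {elm, bay}.
        Root bay: left subtree has 1 node {elm}, right has 0 { }.

fig, aster, cedar, mint, reed, kale, iris, elm, bay, hop, rye, tulip, lime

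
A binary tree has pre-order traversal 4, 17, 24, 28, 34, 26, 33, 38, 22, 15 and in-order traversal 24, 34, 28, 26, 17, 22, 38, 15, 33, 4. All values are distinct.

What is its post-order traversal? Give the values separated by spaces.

34 26 28 24 22 15 38 33 17 4

The first element of pre-order is the root; it splits in-order into left and right subtrees.
Root 4: left subtree has 9 nodes {24, 34, 28, 26, 17, 22, 38, 15, 33}, right has 0 { }.
  Root 17: left subtree has 4 nodes {24, 34, 28, 26}, right has 4 {22, 38, 15, 33}.
    Root 24: left subtree has 0 nodes { }, right has 3 {34, 28, 26}.
      Root 28: left subtree has 1 node {34}, right has 1 {26}.
    Root 33: left subtree has 3 nodes {22, 38, 15}, right has 0 { }.
      Root 38: left subtree has 1 node {22}, right has 1 {15}.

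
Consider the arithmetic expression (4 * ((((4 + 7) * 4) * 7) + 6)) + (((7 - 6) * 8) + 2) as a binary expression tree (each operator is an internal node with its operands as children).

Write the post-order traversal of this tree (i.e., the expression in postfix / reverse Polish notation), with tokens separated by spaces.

Post-order on an expression tree gives postfix notation: for each operator, emit left operand, right operand, then the operator.

4 4 7 + 4 * 7 * 6 + * 7 6 - 8 * 2 + +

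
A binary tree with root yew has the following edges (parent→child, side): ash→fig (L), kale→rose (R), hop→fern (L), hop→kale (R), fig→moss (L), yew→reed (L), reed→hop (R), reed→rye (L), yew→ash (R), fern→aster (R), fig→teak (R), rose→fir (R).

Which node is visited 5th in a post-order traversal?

Post-order visits the left subtree, then the right subtree, then the node.
At yew: go left to reed.
  At reed: go left to rye.
    rye is a leaf — visit rye.
  At reed: go right to hop.
    At hop: go left to fern.
      At fern: no left child.
      At fern: go right to aster.
        aster is a leaf — visit aster.
      Visit fern.
    At hop: go right to kale.
      At kale: no left child.
      At kale: go right to rose.
        At rose: no left child.
        At rose: go right to fir.
          fir is a leaf — visit fir.
        Visit rose.
      Visit kale.
    Visit hop.
  Visit reed.
At yew: go right to ash.
  At ash: go left to fig.
    At fig: go left to moss.
      moss is a leaf — visit moss.
    At fig: go right to teak.
      teak is a leaf — visit teak.
    Visit fig.
  At ash: no right child.
  Visit ash.
Visit yew.
Full post-order sequence: rye, aster, fern, fir, rose, kale, hop, reed, moss, teak, fig, ash, yew.

rose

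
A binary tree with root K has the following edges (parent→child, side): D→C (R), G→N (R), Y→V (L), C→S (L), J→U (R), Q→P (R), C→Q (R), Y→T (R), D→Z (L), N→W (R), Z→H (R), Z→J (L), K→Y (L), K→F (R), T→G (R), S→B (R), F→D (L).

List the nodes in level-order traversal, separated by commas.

K, Y, F, V, T, D, G, Z, C, N, J, H, S, Q, W, U, B, P

Level-order visits nodes level by level from the root, left to right within each level.
Level 0: K
Level 1: Y, F
Level 2: V, T, D
Level 3: G, Z, C
Level 4: N, J, H, S, Q
Level 5: W, U, B, P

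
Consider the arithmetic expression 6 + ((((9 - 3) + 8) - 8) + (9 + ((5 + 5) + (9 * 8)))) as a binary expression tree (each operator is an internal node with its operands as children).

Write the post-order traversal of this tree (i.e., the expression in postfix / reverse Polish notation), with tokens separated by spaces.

6 9 3 - 8 + 8 - 9 5 5 + 9 8 * + + + +

Post-order on an expression tree gives postfix notation: for each operator, emit left operand, right operand, then the operator.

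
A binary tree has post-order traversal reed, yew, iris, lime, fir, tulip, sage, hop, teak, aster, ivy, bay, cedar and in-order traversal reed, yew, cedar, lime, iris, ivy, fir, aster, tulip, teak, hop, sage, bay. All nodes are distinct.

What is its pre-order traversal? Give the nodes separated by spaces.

cedar yew reed bay ivy lime iris aster fir teak tulip hop sage

The last element of post-order is the root; it splits in-order into left and right subtrees.
Root cedar: left subtree has 2 nodes {reed, yew}, right has 10 {lime, iris, ivy, fir, aster, tulip, teak, hop, sage, bay}.
  Root yew: left subtree has 1 node {reed}, right has 0 { }.
  Root bay: left subtree has 9 nodes {lime, iris, ivy, fir, aster, tulip, teak, hop, sage}, right has 0 { }.
    Root ivy: left subtree has 2 nodes {lime, iris}, right has 6 {fir, aster, tulip, teak, hop, sage}.
      Root lime: left subtree has 0 nodes { }, right has 1 {iris}.
      Root aster: left subtree has 1 node {fir}, right has 4 {tulip, teak, hop, sage}.
        Root teak: left subtree has 1 node {tulip}, right has 2 {hop, sage}.
          Root hop: left subtree has 0 nodes { }, right has 1 {sage}.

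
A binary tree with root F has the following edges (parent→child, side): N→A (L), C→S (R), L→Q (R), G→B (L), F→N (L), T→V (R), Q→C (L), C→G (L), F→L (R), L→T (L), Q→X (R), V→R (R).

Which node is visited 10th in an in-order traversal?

C

In-order visits the left subtree, then the node, then the right subtree.
At F: go left to N.
  At N: go left to A.
    A is a leaf — visit A.
  Visit N.
  At N: no right child.
Visit F.
At F: go right to L.
  At L: go left to T.
    At T: no left child.
    Visit T.
    At T: go right to V.
      At V: no left child.
      Visit V.
      At V: go right to R.
        R is a leaf — visit R.
  Visit L.
  At L: go right to Q.
    At Q: go left to C.
      At C: go left to G.
        At G: go left to B.
          B is a leaf — visit B.
        Visit G.
        At G: no right child.
      Visit C.
      At C: go right to S.
        S is a leaf — visit S.
    Visit Q.
    At Q: go right to X.
      X is a leaf — visit X.
Full in-order sequence: A, N, F, T, V, R, L, B, G, C, S, Q, X.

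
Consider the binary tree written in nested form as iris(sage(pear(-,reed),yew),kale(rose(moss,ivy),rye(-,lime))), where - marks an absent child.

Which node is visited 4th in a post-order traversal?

sage

Post-order visits the left subtree, then the right subtree, then the node.
At iris: go left to sage.
  At sage: go left to pear.
    At pear: no left child.
    At pear: go right to reed.
      reed is a leaf — visit reed.
    Visit pear.
  At sage: go right to yew.
    yew is a leaf — visit yew.
  Visit sage.
At iris: go right to kale.
  At kale: go left to rose.
    At rose: go left to moss.
      moss is a leaf — visit moss.
    At rose: go right to ivy.
      ivy is a leaf — visit ivy.
    Visit rose.
  At kale: go right to rye.
    At rye: no left child.
    At rye: go right to lime.
      lime is a leaf — visit lime.
    Visit rye.
  Visit kale.
Visit iris.
Full post-order sequence: reed, pear, yew, sage, moss, ivy, rose, lime, rye, kale, iris.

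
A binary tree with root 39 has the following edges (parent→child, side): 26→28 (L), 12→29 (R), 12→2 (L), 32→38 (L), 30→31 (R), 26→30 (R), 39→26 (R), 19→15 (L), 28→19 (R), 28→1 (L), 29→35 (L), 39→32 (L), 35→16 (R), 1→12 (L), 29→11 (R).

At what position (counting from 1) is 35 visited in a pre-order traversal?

10

Pre-order visits the node, then its left subtree, then its right subtree.
Visit 39.
At 39: go left to 32.
  Visit 32.
  At 32: go left to 38.
    38 is a leaf — visit 38.
  At 32: no right child.
At 39: go right to 26.
  Visit 26.
  At 26: go left to 28.
    Visit 28.
    At 28: go left to 1.
      Visit 1.
      At 1: go left to 12.
        Visit 12.
        At 12: go left to 2.
          2 is a leaf — visit 2.
        At 12: go right to 29.
          Visit 29.
          At 29: go left to 35.
            Visit 35.
            At 35: no left child.
            At 35: go right to 16.
              16 is a leaf — visit 16.
          At 29: go right to 11.
            11 is a leaf — visit 11.
      At 1: no right child.
    At 28: go right to 19.
      Visit 19.
      At 19: go left to 15.
        15 is a leaf — visit 15.
      At 19: no right child.
  At 26: go right to 30.
    Visit 30.
    At 30: no left child.
    At 30: go right to 31.
      31 is a leaf — visit 31.
Full pre-order sequence: 39, 32, 38, 26, 28, 1, 12, 2, 29, 35, 16, 11, 19, 15, 30, 31.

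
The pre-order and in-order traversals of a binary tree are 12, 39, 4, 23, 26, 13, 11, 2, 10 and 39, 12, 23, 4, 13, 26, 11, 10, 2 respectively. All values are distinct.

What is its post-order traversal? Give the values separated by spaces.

The first element of pre-order is the root; it splits in-order into left and right subtrees.
Root 12: left subtree has 1 node {39}, right has 7 {23, 4, 13, 26, 11, 10, 2}.
  Root 4: left subtree has 1 node {23}, right has 5 {13, 26, 11, 10, 2}.
    Root 26: left subtree has 1 node {13}, right has 3 {11, 10, 2}.
      Root 11: left subtree has 0 nodes { }, right has 2 {10, 2}.
        Root 2: left subtree has 1 node {10}, right has 0 { }.

39 23 13 10 2 11 26 4 12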